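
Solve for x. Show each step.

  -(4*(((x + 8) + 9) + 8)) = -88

Step 1. [-(4*(((x + 8) + 9) + 8)) = -88] leading − — multiply by −1. So neg: 4*(((x + 8) + 9) + 8) = 88.
Step 2. [4*(((x + 8) + 9) + 8) = 88] LHS = 4·(…); ÷4 both sides ⇒ div: ((x + 8) + 9) + 8 = 22.
Step 3. [((x + 8) + 9) + 8 = 22] 8 comes off first (subtract 8). So sub: (x + 8) + 9 = 14.
Step 4. [(x + 8) + 9 = 14] subtract 9: x sits inside (… + 9) ⇒ sub: x + 8 = 5.
Step 5. [x + 8 = 5] 8 comes off first (subtract 8). So sub: x = -3.

Answer: x ∈ {-3}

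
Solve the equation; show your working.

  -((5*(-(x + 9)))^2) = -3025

Step 1. [-((5*(-(x + 9)))^2) = -3025] flip signs both sides, so neg: (5*(-(x + 9)))^2 = 3025.
Step 2. [(5*(-(x + 9)))^2 = 3025] LHS squared, RHS 3025 ≥ 0: apply √ (±). So sqrt: 5*(-(x + 9)) = 55 or -55.
Step 3. [5*(-(x + 9)) = 55 or -55] 5 out front; divide by 5, so div: -(x + 9) = 11 or -11.
Step 4. [-(x + 9) = 11 or -11] flip signs both sides, so neg: x + 9 = -11 or 11.
Step 5. [x + 9 = -11 or 11] 9 comes off first (subtract 9) ⇒ sub: x = -20 or 2.

Answer: x ∈ {-20, 2}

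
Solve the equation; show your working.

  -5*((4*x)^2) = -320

Step 1. [-5*((4*x)^2) = -320] leading coefficient -5: divide by -5, so div: (4*x)^2 = 64.
Step 2. [(4*x)^2 = 64] 64 ≥ 0, LHS is (·)² — take ±√. So sqrt: 4*x = 8 or -8.
Step 3. [4*x = 8 or -8] LHS = 4·(…); ÷4 both sides ⇒ div: x = 2 or -2.

Answer: x ∈ {-2, 2}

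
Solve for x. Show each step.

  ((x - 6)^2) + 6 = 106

Step 1. [((x - 6)^2) + 6 = 106] the outer +6 inverts by subtracting 6. So sub: (x - 6)^2 = 100.
Step 2. [(x - 6)^2 = 100] LHS squared, RHS 100 ≥ 0: apply √ (±), so sqrt: x - 6 = 10 or -10.
Step 3. [x - 6 = 10 or -10] -6 is outermost — add 6 both sides, so sub: x = 16 or -4.

Answer: x ∈ {-4, 16}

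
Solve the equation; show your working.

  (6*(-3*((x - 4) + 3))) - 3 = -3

Step 1. [(6*(-3*((x - 4) + 3))) - 3 = -3] the outer -3 inverts by adding 3. So sub: 6*(-3*((x - 4) + 3)) = 0.
Step 2. [6*(-3*((x - 4) + 3)) = 0] LHS = 6·(…); ÷6 both sides, so div: -3*((x - 4) + 3) = 0.
Step 3. [-3*((x - 4) + 3) = 0] -3 out front; divide by -3 ⇒ div: (x - 4) + 3 = 0.
Step 4. [(x - 4) + 3 = 0] peel the +3: subtract 3 from each side. So sub: x - 4 = -3.
Step 5. [x - 4 = -3] add 4: x sits inside (… - 4) ⇒ sub: x = 1.

Answer: x ∈ {1}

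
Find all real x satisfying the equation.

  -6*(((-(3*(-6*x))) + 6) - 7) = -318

Step 1. [-6*(((-(3*(-6*x))) + 6) - 7) = -318] -6 out front; divide by -6, so div: ((-(3*(-6*x))) + 6) - 7 = 53.
Step 2. [((-(3*(-6*x))) + 6) - 7 = 53] peel the -7: add 7 from each side, so sub: (-(3*(-6*x))) + 6 = 60.
Step 3. [(-(3*(-6*x))) + 6 = 60] peel the +6: subtract 6 from each side ⇒ sub: -(3*(-6*x)) = 54.
Step 4. [-(3*(-6*x)) = 54] LHS negated; negate both sides, so neg: 3*(-6*x) = -54.
Step 5. [3*(-6*x) = -54] 3 out front; divide by 3. So div: -6*x = -18.
Step 6. [-6*x = -18] leading coefficient -6: divide by -6. So div: x = 3.

Answer: x ∈ {3}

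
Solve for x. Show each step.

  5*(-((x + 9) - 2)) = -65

Step 1. [5*(-((x + 9) - 2)) = -65] 5 out front; divide by 5. So div: -((x + 9) - 2) = -13.
Step 2. [-((x + 9) - 2) = -13] flip signs both sides ⇒ neg: (x + 9) - 2 = 13.
Step 3. [(x + 9) - 2 = 13] the outer -2 inverts by adding 2 ⇒ sub: x + 9 = 15.
Step 4. [x + 9 = 15] the outer +9 inverts by subtracting 9 ⇒ sub: x = 6.

Answer: x ∈ {6}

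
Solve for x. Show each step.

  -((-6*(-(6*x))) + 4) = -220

Step 1. [-((-6*(-(6*x))) + 4) = -220] flip signs both sides, so neg: (-6*(-(6*x))) + 4 = 220.
Step 2. [(-6*(-(6*x))) + 4 = 220] subtract 4: x sits inside (… + 4) ⇒ sub: -6*(-(6*x)) = 216.
Step 3. [-6*(-(6*x)) = 216] -6·(inner) — divide through by -6. So div: -(6*x) = -36.
Step 4. [-(6*x) = -36] leading − — multiply by −1 ⇒ neg: 6*x = 36.
Step 5. [6*x = 36] leading coefficient 6: divide by 6 ⇒ div: x = 6.

Answer: x ∈ {6}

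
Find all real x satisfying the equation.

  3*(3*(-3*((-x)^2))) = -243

Step 1. [3*(3*(-3*((-x)^2))) = -243] 3 out front; divide by 3, so div: 3*(-3*((-x)^2)) = -81.
Step 2. [3*(-3*((-x)^2)) = -81] LHS = 3·(…); ÷3 both sides. So div: -3*((-x)^2) = -27.
Step 3. [-3*((-x)^2) = -27] LHS = -3·(…); ÷-3 both sides ⇒ div: (-x)^2 = 9.
Step 4. [(-x)^2 = 9] LHS squared, RHS 9 ≥ 0: apply √ (±). So sqrt: -x = 3 or -3.
Step 5. [-x = 3 or -3] flip signs both sides ⇒ neg: x = -3 or 3.

Answer: x ∈ {-3, 3}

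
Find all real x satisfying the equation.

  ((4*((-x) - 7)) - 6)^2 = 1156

Step 1. [((4*((-x) - 7)) - 6)^2 = 1156] 1156 ≥ 0, LHS is (·)² — take ±√, so sqrt: (4*((-x) - 7)) - 6 = 34 or -34.
Step 2. [(4*((-x) - 7)) - 6 = 34 or -34] 6 comes off first (add 6) ⇒ sub: 4*((-x) - 7) = 40 or -28.
Step 3. [4*((-x) - 7) = 40 or -28] 4·(inner) — divide through by 4 ⇒ div: (-x) - 7 = 10 or -7.
Step 4. [(-x) - 7 = 10 or -7] peel the -7: add 7 from each side. So sub: -x = 17 or 0.
Step 5. [-x = 17 or 0] flip signs both sides. So neg: x = -17 or 0.

Answer: x ∈ {-17, 0}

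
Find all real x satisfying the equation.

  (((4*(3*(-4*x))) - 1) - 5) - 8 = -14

Step 1. [(((4*(3*(-4*x))) - 1) - 5) - 8 = -14] peel the -8: add 8 from each side. So sub: ((4*(3*(-4*x))) - 1) - 5 = -6.
Step 2. [((4*(3*(-4*x))) - 1) - 5 = -6] 5 comes off first (add 5), so sub: (4*(3*(-4*x))) - 1 = -1.
Step 3. [(4*(3*(-4*x))) - 1 = -1] -1 is outermost — add 1 both sides ⇒ sub: 4*(3*(-4*x)) = 0.
Step 4. [4*(3*(-4*x)) = 0] divide by the outer 4 ⇒ div: 3*(-4*x) = 0.
Step 5. [3*(-4*x) = 0] LHS = 3·(…); ÷3 both sides ⇒ div: -4*x = 0.
Step 6. [-4*x = 0] -4 out front; divide by -4. So div: x = 0.

Answer: x ∈ {0}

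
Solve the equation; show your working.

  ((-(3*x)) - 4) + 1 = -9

Step 1. [((-(3*x)) - 4) + 1 = -9] +1 is outermost — subtract 1 both sides, so sub: (-(3*x)) - 4 = -10.
Step 2. [(-(3*x)) - 4 = -10] the outer -4 inverts by adding 4 ⇒ sub: -(3*x) = -6.
Step 3. [-(3*x) = -6] flip signs both sides ⇒ neg: 3*x = 6.
Step 4. [3*x = 6] 3 out front; divide by 3, so div: x = 2.

Answer: x ∈ {2}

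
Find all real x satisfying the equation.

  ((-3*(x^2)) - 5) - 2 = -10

Step 1. [((-3*(x^2)) - 5) - 2 = -10] the outer -2 inverts by adding 2 ⇒ sub: (-3*(x^2)) - 5 = -8.
Step 2. [(-3*(x^2)) - 5 = -8] the outer -5 inverts by adding 5 ⇒ sub: -3*(x^2) = -3.
Step 3. [-3*(x^2) = -3] -3 out front; divide by -3 ⇒ div: x^2 = 1.
Step 4. [x^2 = 1] √ both sides: 1 ≥ 0 gives two branches ⇒ sqrt: x = 1 or -1.

Answer: x ∈ {-1, 1}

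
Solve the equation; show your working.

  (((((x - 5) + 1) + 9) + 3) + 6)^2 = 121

Step 1. [(((((x - 5) + 1) + 9) + 3) + 6)^2 = 121] 121 ≥ 0, LHS is (·)² — take ±√. So sqrt: ((((x - 5) + 1) + 9) + 3) + 6 = 11 or -11.
Step 2. [((((x - 5) + 1) + 9) + 3) + 6 = 11 or -11] subtract 6: x sits inside (… + 6), so sub: (((x - 5) + 1) + 9) + 3 = 5 or -17.
Step 3. [(((x - 5) + 1) + 9) + 3 = 5 or -17] the outer +3 inverts by subtracting 3 ⇒ sub: ((x - 5) + 1) + 9 = 2 or -20.
Step 4. [((x - 5) + 1) + 9 = 2 or -20] peel the +9: subtract 9 from each side, so sub: (x - 5) + 1 = -7 or -29.
Step 5. [(x - 5) + 1 = -7 or -29] peel the +1: subtract 1 from each side, so sub: x - 5 = -8 or -30.
Step 6. [x - 5 = -8 or -30] the outer -5 inverts by adding 5, so sub: x = -3 or -25.

Answer: x ∈ {-25, -3}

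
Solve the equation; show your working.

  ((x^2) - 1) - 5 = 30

Step 1. [((x^2) - 1) - 5 = 30] peel the -5: add 5 from each side, so sub: (x^2) - 1 = 35.
Step 2. [(x^2) - 1 = 35] -1 is outermost — add 1 both sides, so sub: x^2 = 36.
Step 3. [x^2 = 36] 36 ≥ 0, LHS is (·)² — take ±√ ⇒ sqrt: x = 6 or -6.

Answer: x ∈ {-6, 6}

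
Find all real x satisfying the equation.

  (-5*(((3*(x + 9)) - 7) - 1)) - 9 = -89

Step 1. [(-5*(((3*(x + 9)) - 7) - 1)) - 9 = -89] peel the -9: add 9 from each side ⇒ sub: -5*(((3*(x + 9)) - 7) - 1) = -80.
Step 2. [-5*(((3*(x + 9)) - 7) - 1) = -80] leading coefficient -5: divide by -5, so div: ((3*(x + 9)) - 7) - 1 = 16.
Step 3. [((3*(x + 9)) - 7) - 1 = 16] add 1: x sits inside (… - 1), so sub: (3*(x + 9)) - 7 = 17.
Step 4. [(3*(x + 9)) - 7 = 17] 7 comes off first (add 7). So sub: 3*(x + 9) = 24.
Step 5. [3*(x + 9) = 24] leading coefficient 3: divide by 3, so div: x + 9 = 8.
Step 6. [x + 9 = 8] the outer +9 inverts by subtracting 9. So sub: x = -1.

Answer: x ∈ {-1}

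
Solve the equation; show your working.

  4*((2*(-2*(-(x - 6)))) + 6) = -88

Step 1. [4*((2*(-2*(-(x - 6)))) + 6) = -88] 4·(inner) — divide through by 4, so div: (2*(-2*(-(x - 6)))) + 6 = -22.
Step 2. [(2*(-2*(-(x - 6)))) + 6 = -22] subtract 6: x sits inside (… + 6), so sub: 2*(-2*(-(x - 6))) = -28.
Step 3. [2*(-2*(-(x - 6))) = -28] LHS = 2·(…); ÷2 both sides ⇒ div: -2*(-(x - 6)) = -14.
Step 4. [-2*(-(x - 6)) = -14] LHS = -2·(…); ÷-2 both sides, so div: -(x - 6) = 7.
Step 5. [-(x - 6) = 7] flip signs both sides, so neg: x - 6 = -7.
Step 6. [x - 6 = -7] peel the -6: add 6 from each side. So sub: x = -1.

Answer: x ∈ {-1}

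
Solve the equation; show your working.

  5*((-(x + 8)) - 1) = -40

Step 1. [5*((-(x + 8)) - 1) = -40] 5·(inner) — divide through by 5. So div: (-(x + 8)) - 1 = -8.
Step 2. [(-(x + 8)) - 1 = -8] peel the -1: add 1 from each side ⇒ sub: -(x + 8) = -7.
Step 3. [-(x + 8) = -7] leading − — multiply by −1, so neg: x + 8 = 7.
Step 4. [x + 8 = 7] subtract 8: x sits inside (… + 8). So sub: x = -1.

Answer: x ∈ {-1}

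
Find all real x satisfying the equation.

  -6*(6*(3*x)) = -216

Step 1. [-6*(6*(3*x)) = -216] LHS = -6·(…); ÷-6 both sides, so div: 6*(3*x) = 36.
Step 2. [6*(3*x) = 36] divide by the outer 6. So div: 3*x = 6.
Step 3. [3*x = 6] 3 out front; divide by 3 ⇒ div: x = 2.

Answer: x ∈ {2}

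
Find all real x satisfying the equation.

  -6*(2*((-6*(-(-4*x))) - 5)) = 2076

Step 1. [-6*(2*((-6*(-(-4*x))) - 5)) = 2076] divide by the outer -6, so div: 2*((-6*(-(-4*x))) - 5) = -346.
Step 2. [2*((-6*(-(-4*x))) - 5) = -346] 2 out front; divide by 2 ⇒ div: (-6*(-(-4*x))) - 5 = -173.
Step 3. [(-6*(-(-4*x))) - 5 = -173] peel the -5: add 5 from each side, so sub: -6*(-(-4*x)) = -168.
Step 4. [-6*(-(-4*x)) = -168] LHS = -6·(…); ÷-6 both sides ⇒ div: -(-4*x) = 28.
Step 5. [-(-4*x) = 28] flip signs both sides. So neg: -4*x = -28.
Step 6. [-4*x = -28] -4·(inner) — divide through by -4, so div: x = 7.

Answer: x ∈ {7}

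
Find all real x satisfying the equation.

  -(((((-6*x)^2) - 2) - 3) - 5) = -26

Step 1. [-(((((-6*x)^2) - 2) - 3) - 5) = -26] leading − — multiply by −1. So neg: ((((-6*x)^2) - 2) - 3) - 5 = 26.
Step 2. [((((-6*x)^2) - 2) - 3) - 5 = 26] the outer -5 inverts by adding 5 ⇒ sub: (((-6*x)^2) - 2) - 3 = 31.
Step 3. [(((-6*x)^2) - 2) - 3 = 31] add 3: x sits inside (… - 3). So sub: ((-6*x)^2) - 2 = 34.
Step 4. [((-6*x)^2) - 2 = 34] the outer -2 inverts by adding 2. So sub: (-6*x)^2 = 36.
Step 5. [(-6*x)^2 = 36] LHS squared, RHS 36 ≥ 0: apply √ (±), so sqrt: -6*x = 6 or -6.
Step 6. [-6*x = 6 or -6] LHS = -6·(…); ÷-6 both sides. So div: x = -1 or 1.

Answer: x ∈ {-1, 1}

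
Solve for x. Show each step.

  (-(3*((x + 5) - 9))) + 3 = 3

Step 1. [(-(3*((x + 5) - 9))) + 3 = 3] subtract 3: x sits inside (… + 3), so sub: -(3*((x + 5) - 9)) = 0.
Step 2. [-(3*((x + 5) - 9)) = 0] leading − — multiply by −1, so neg: 3*((x + 5) - 9) = 0.
Step 3. [3*((x + 5) - 9) = 0] LHS = 3·(…); ÷3 both sides ⇒ div: (x + 5) - 9 = 0.
Step 4. [(x + 5) - 9 = 0] the outer -9 inverts by adding 9 ⇒ sub: x + 5 = 9.
Step 5. [x + 5 = 9] peel the +5: subtract 5 from each side. So sub: x = 4.

Answer: x ∈ {4}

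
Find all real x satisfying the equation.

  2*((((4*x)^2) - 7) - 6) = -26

Step 1. [2*((((4*x)^2) - 7) - 6) = -26] 2 out front; divide by 2 ⇒ div: (((4*x)^2) - 7) - 6 = -13.
Step 2. [(((4*x)^2) - 7) - 6 = -13] 6 comes off first (add 6), so sub: ((4*x)^2) - 7 = -7.
Step 3. [((4*x)^2) - 7 = -7] peel the -7: add 7 from each side ⇒ sub: (4*x)^2 = 0.
Step 4. [(4*x)^2 = 0] LHS squared, RHS 0 ≥ 0: apply √ (±) ⇒ sqrt: 4*x = 0.
Step 5. [4*x = 0] 4 out front; divide by 4. So div: x = 0.

Answer: x ∈ {0}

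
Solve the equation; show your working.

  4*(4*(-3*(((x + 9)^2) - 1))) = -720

Step 1. [4*(4*(-3*(((x + 9)^2) - 1))) = -720] divide by the outer 4. So div: 4*(-3*(((x + 9)^2) - 1)) = -180.
Step 2. [4*(-3*(((x + 9)^2) - 1)) = -180] 4·(inner) — divide through by 4 ⇒ div: -3*(((x + 9)^2) - 1) = -45.
Step 3. [-3*(((x + 9)^2) - 1) = -45] divide by the outer -3, so div: ((x + 9)^2) - 1 = 15.
Step 4. [((x + 9)^2) - 1 = 15] the outer -1 inverts by adding 1 ⇒ sub: (x + 9)^2 = 16.
Step 5. [(x + 9)^2 = 16] LHS squared, RHS 16 ≥ 0: apply √ (±), so sqrt: x + 9 = 4 or -4.
Step 6. [x + 9 = 4 or -4] the outer +9 inverts by subtracting 9, so sub: x = -5 or -13.

Answer: x ∈ {-13, -5}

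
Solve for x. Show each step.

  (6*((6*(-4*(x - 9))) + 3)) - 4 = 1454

Step 1. [(6*((6*(-4*(x - 9))) + 3)) - 4 = 1454] -4 is outermost — add 4 both sides, so sub: 6*((6*(-4*(x - 9))) + 3) = 1458.
Step 2. [6*((6*(-4*(x - 9))) + 3) = 1458] divide by the outer 6 ⇒ div: (6*(-4*(x - 9))) + 3 = 243.
Step 3. [(6*(-4*(x - 9))) + 3 = 243] peel the +3: subtract 3 from each side. So sub: 6*(-4*(x - 9)) = 240.
Step 4. [6*(-4*(x - 9)) = 240] leading coefficient 6: divide by 6. So div: -4*(x - 9) = 40.
Step 5. [-4*(x - 9) = 40] divide by the outer -4. So div: x - 9 = -10.
Step 6. [x - 9 = -10] peel the -9: add 9 from each side ⇒ sub: x = -1.

Answer: x ∈ {-1}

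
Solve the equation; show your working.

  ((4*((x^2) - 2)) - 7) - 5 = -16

Step 1. [((4*((x^2) - 2)) - 7) - 5 = -16] peel the -5: add 5 from each side ⇒ sub: (4*((x^2) - 2)) - 7 = -11.
Step 2. [(4*((x^2) - 2)) - 7 = -11] peel the -7: add 7 from each side ⇒ sub: 4*((x^2) - 2) = -4.
Step 3. [4*((x^2) - 2) = -4] 4 out front; divide by 4, so div: (x^2) - 2 = -1.
Step 4. [(x^2) - 2 = -1] 2 comes off first (add 2) ⇒ sub: x^2 = 1.
Step 5. [x^2 = 1] √ both sides: 1 ≥ 0 gives two branches ⇒ sqrt: x = 1 or -1.

Answer: x ∈ {-1, 1}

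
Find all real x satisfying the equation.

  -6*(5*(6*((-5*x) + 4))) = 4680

Step 1. [-6*(5*(6*((-5*x) + 4))) = 4680] -6·(inner) — divide through by -6. So div: 5*(6*((-5*x) + 4)) = -780.
Step 2. [5*(6*((-5*x) + 4)) = -780] 5·(inner) — divide through by 5. So div: 6*((-5*x) + 4) = -156.
Step 3. [6*((-5*x) + 4) = -156] LHS = 6·(…); ÷6 both sides ⇒ div: (-5*x) + 4 = -26.
Step 4. [(-5*x) + 4 = -26] subtract 4: x sits inside (… + 4) ⇒ sub: -5*x = -30.
Step 5. [-5*x = -30] -5 out front; divide by -5 ⇒ div: x = 6.

Answer: x ∈ {6}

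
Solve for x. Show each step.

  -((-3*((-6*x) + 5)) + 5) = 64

Step 1. [-((-3*((-6*x) + 5)) + 5) = 64] flip signs both sides, so neg: (-3*((-6*x) + 5)) + 5 = -64.
Step 2. [(-3*((-6*x) + 5)) + 5 = -64] peel the +5: subtract 5 from each side, so sub: -3*((-6*x) + 5) = -69.
Step 3. [-3*((-6*x) + 5) = -69] -3·(inner) — divide through by -3. So div: (-6*x) + 5 = 23.
Step 4. [(-6*x) + 5 = 23] peel the +5: subtract 5 from each side. So sub: -6*x = 18.
Step 5. [-6*x = 18] leading coefficient -6: divide by -6. So div: x = -3.

Answer: x ∈ {-3}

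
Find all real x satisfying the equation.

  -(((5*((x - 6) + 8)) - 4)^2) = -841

Step 1. [-(((5*((x - 6) + 8)) - 4)^2) = -841] flip signs both sides, so neg: ((5*((x - 6) + 8)) - 4)^2 = 841.
Step 2. [((5*((x - 6) + 8)) - 4)^2 = 841] LHS squared, RHS 841 ≥ 0: apply √ (±). So sqrt: (5*((x - 6) + 8)) - 4 = 29 or -29.
Step 3. [(5*((x - 6) + 8)) - 4 = 29 or -29] peel the -4: add 4 from each side. So sub: 5*((x - 6) + 8) = 33 or -25.
Step 4. [5*((x - 6) + 8) = 33 or -25] divide by the outer 5, so div: (x - 6) + 8 = 33/5 or -5.
Step 5. [(x - 6) + 8 = 33/5 or -5] 8 comes off first (subtract 8), so sub: x - 6 = -7/5 or -13.
Step 6. [x - 6 = -7/5 or -13] peel the -6: add 6 from each side, so sub: x = 23/5 or -7.

Answer: x ∈ {-7, 23/5}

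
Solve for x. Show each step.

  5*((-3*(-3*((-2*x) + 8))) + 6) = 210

Step 1. [5*((-3*(-3*((-2*x) + 8))) + 6) = 210] 5·(inner) — divide through by 5 ⇒ div: (-3*(-3*((-2*x) + 8))) + 6 = 42.
Step 2. [(-3*(-3*((-2*x) + 8))) + 6 = 42] 6 comes off first (subtract 6) ⇒ sub: -3*(-3*((-2*x) + 8)) = 36.
Step 3. [-3*(-3*((-2*x) + 8)) = 36] divide by the outer -3, so div: -3*((-2*x) + 8) = -12.
Step 4. [-3*((-2*x) + 8) = -12] LHS = -3·(…); ÷-3 both sides ⇒ div: (-2*x) + 8 = 4.
Step 5. [(-2*x) + 8 = 4] +8 is outermost — subtract 8 both sides, so sub: -2*x = -4.
Step 6. [-2*x = -4] leading coefficient -2: divide by -2 ⇒ div: x = 2.

Answer: x ∈ {2}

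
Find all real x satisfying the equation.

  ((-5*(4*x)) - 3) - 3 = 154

Step 1. [((-5*(4*x)) - 3) - 3 = 154] the outer -3 inverts by adding 3, so sub: (-5*(4*x)) - 3 = 157.
Step 2. [(-5*(4*x)) - 3 = 157] peel the -3: add 3 from each side ⇒ sub: -5*(4*x) = 160.
Step 3. [-5*(4*x) = 160] -5 out front; divide by -5. So div: 4*x = -32.
Step 4. [4*x = -32] divide by the outer 4. So div: x = -8.

Answer: x ∈ {-8}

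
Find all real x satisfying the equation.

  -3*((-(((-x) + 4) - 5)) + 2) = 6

Step 1. [-3*((-(((-x) + 4) - 5)) + 2) = 6] leading coefficient -3: divide by -3, so div: (-(((-x) + 4) - 5)) + 2 = -2.
Step 2. [(-(((-x) + 4) - 5)) + 2 = -2] the outer +2 inverts by subtracting 2 ⇒ sub: -(((-x) + 4) - 5) = -4.
Step 3. [-(((-x) + 4) - 5) = -4] LHS negated; negate both sides. So neg: ((-x) + 4) - 5 = 4.
Step 4. [((-x) + 4) - 5 = 4] -5 is outermost — add 5 both sides ⇒ sub: (-x) + 4 = 9.
Step 5. [(-x) + 4 = 9] +4 is outermost — subtract 4 both sides, so sub: -x = 5.
Step 6. [-x = 5] LHS negated; negate both sides. So neg: x = -5.

Answer: x ∈ {-5}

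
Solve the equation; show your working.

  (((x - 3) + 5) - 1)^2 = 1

Step 1. [(((x - 3) + 5) - 1)^2 = 1] √ both sides: 1 ≥ 0 gives two branches, so sqrt: ((x - 3) + 5) - 1 = 1 or -1.
Step 2. [((x - 3) + 5) - 1 = 1 or -1] peel the -1: add 1 from each side. So sub: (x - 3) + 5 = 2 or 0.
Step 3. [(x - 3) + 5 = 2 or 0] 5 comes off first (subtract 5) ⇒ sub: x - 3 = -3 or -5.
Step 4. [x - 3 = -3 or -5] 3 comes off first (add 3), so sub: x = 0 or -2.

Answer: x ∈ {-2, 0}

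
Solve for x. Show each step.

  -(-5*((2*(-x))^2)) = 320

Step 1. [-(-5*((2*(-x))^2)) = 320] leading − — multiply by −1, so neg: -5*((2*(-x))^2) = -320.
Step 2. [-5*((2*(-x))^2) = -320] -5·(inner) — divide through by -5, so div: (2*(-x))^2 = 64.
Step 3. [(2*(-x))^2 = 64] 64 ≥ 0, LHS is (·)² — take ±√. So sqrt: 2*(-x) = 8 or -8.
Step 4. [2*(-x) = 8 or -8] divide by the outer 2. So div: -x = 4 or -4.
Step 5. [-x = 4 or -4] LHS negated; negate both sides ⇒ neg: x = -4 or 4.

Answer: x ∈ {-4, 4}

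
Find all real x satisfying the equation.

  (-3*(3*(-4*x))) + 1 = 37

Step 1. [(-3*(3*(-4*x))) + 1 = 37] +1 is outermost — subtract 1 both sides, so sub: -3*(3*(-4*x)) = 36.
Step 2. [-3*(3*(-4*x)) = 36] -3·(inner) — divide through by -3 ⇒ div: 3*(-4*x) = -12.
Step 3. [3*(-4*x) = -12] 3·(inner) — divide through by 3, so div: -4*x = -4.
Step 4. [-4*x = -4] LHS = -4·(…); ÷-4 both sides, so div: x = 1.

Answer: x ∈ {1}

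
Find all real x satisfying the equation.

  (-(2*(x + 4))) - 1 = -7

Step 1. [(-(2*(x + 4))) - 1 = -7] the outer -1 inverts by adding 1. So sub: -(2*(x + 4)) = -6.
Step 2. [-(2*(x + 4)) = -6] flip signs both sides ⇒ neg: 2*(x + 4) = 6.
Step 3. [2*(x + 4) = 6] 2 out front; divide by 2. So div: x + 4 = 3.
Step 4. [x + 4 = 3] 4 comes off first (subtract 4) ⇒ sub: x = -1.

Answer: x ∈ {-1}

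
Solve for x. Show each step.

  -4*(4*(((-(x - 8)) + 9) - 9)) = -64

Step 1. [-4*(4*(((-(x - 8)) + 9) - 9)) = -64] -4·(inner) — divide through by -4. So div: 4*(((-(x - 8)) + 9) - 9) = 16.
Step 2. [4*(((-(x - 8)) + 9) - 9) = 16] divide by the outer 4. So div: ((-(x - 8)) + 9) - 9 = 4.
Step 3. [((-(x - 8)) + 9) - 9 = 4] -9 is outermost — add 9 both sides. So sub: (-(x - 8)) + 9 = 13.
Step 4. [(-(x - 8)) + 9 = 13] the outer +9 inverts by subtracting 9 ⇒ sub: -(x - 8) = 4.
Step 5. [-(x - 8) = 4] LHS negated; negate both sides ⇒ neg: x - 8 = -4.
Step 6. [x - 8 = -4] the outer -8 inverts by adding 8. So sub: x = 4.

Answer: x ∈ {4}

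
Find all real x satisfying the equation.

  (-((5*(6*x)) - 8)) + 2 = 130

Step 1. [(-((5*(6*x)) - 8)) + 2 = 130] subtract 2: x sits inside (… + 2). So sub: -((5*(6*x)) - 8) = 128.
Step 2. [-((5*(6*x)) - 8) = 128] leading − — multiply by −1 ⇒ neg: (5*(6*x)) - 8 = -128.
Step 3. [(5*(6*x)) - 8 = -128] 8 comes off first (add 8) ⇒ sub: 5*(6*x) = -120.
Step 4. [5*(6*x) = -120] leading coefficient 5: divide by 5. So div: 6*x = -24.
Step 5. [6*x = -24] divide by the outer 6 ⇒ div: x = -4.

Answer: x ∈ {-4}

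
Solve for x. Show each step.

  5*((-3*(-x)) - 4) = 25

Step 1. [5*((-3*(-x)) - 4) = 25] divide by the outer 5 ⇒ div: (-3*(-x)) - 4 = 5.
Step 2. [(-3*(-x)) - 4 = 5] -4 is outermost — add 4 both sides. So sub: -3*(-x) = 9.
Step 3. [-3*(-x) = 9] divide by the outer -3 ⇒ div: -x = -3.
Step 4. [-x = -3] leading − — multiply by −1. So neg: x = 3.

Answer: x ∈ {3}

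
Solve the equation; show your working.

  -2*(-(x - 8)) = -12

Step 1. [-2*(-(x - 8)) = -12] leading coefficient -2: divide by -2, so div: -(x - 8) = 6.
Step 2. [-(x - 8) = 6] leading − — multiply by −1 ⇒ neg: x - 8 = -6.
Step 3. [x - 8 = -6] peel the -8: add 8 from each side. So sub: x = 2.

Answer: x ∈ {2}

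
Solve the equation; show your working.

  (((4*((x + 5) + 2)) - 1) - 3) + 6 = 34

Step 1. [(((4*((x + 5) + 2)) - 1) - 3) + 6 = 34] the outer +6 inverts by subtracting 6. So sub: ((4*((x + 5) + 2)) - 1) - 3 = 28.
Step 2. [((4*((x + 5) + 2)) - 1) - 3 = 28] add 3: x sits inside (… - 3). So sub: (4*((x + 5) + 2)) - 1 = 31.
Step 3. [(4*((x + 5) + 2)) - 1 = 31] peel the -1: add 1 from each side, so sub: 4*((x + 5) + 2) = 32.
Step 4. [4*((x + 5) + 2) = 32] divide by the outer 4 ⇒ div: (x + 5) + 2 = 8.
Step 5. [(x + 5) + 2 = 8] +2 is outermost — subtract 2 both sides, so sub: x + 5 = 6.
Step 6. [x + 5 = 6] the outer +5 inverts by subtracting 5. So sub: x = 1.

Answer: x ∈ {1}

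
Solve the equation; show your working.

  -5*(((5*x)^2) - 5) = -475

Step 1. [-5*(((5*x)^2) - 5) = -475] -5·(inner) — divide through by -5. So div: ((5*x)^2) - 5 = 95.
Step 2. [((5*x)^2) - 5 = 95] the outer -5 inverts by adding 5. So sub: (5*x)^2 = 100.
Step 3. [(5*x)^2 = 100] 100 ≥ 0, LHS is (·)² — take ±√, so sqrt: 5*x = 10 or -10.
Step 4. [5*x = 10 or -10] LHS = 5·(…); ÷5 both sides, so div: x = 2 or -2.

Answer: x ∈ {-2, 2}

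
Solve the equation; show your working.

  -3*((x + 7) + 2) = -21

Step 1. [-3*((x + 7) + 2) = -21] divide by the outer -3 ⇒ div: (x + 7) + 2 = 7.
Step 2. [(x + 7) + 2 = 7] subtract 2: x sits inside (… + 2). So sub: x + 7 = 5.
Step 3. [x + 7 = 5] peel the +7: subtract 7 from each side, so sub: x = -2.

Answer: x ∈ {-2}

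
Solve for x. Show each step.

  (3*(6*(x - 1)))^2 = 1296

Step 1. [(3*(6*(x - 1)))^2 = 1296] LHS squared, RHS 1296 ≥ 0: apply √ (±) ⇒ sqrt: 3*(6*(x - 1)) = 36 or -36.
Step 2. [3*(6*(x - 1)) = 36 or -36] 3·(inner) — divide through by 3, so div: 6*(x - 1) = 12 or -12.
Step 3. [6*(x - 1) = 12 or -12] LHS = 6·(…); ÷6 both sides, so div: x - 1 = 2 or -2.
Step 4. [x - 1 = 2 or -2] -1 is outermost — add 1 both sides. So sub: x = 3 or -1.

Answer: x ∈ {-1, 3}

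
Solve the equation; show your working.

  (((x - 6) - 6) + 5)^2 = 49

Step 1. [(((x - 6) - 6) + 5)^2 = 49] √ both sides: 49 ≥ 0 gives two branches, so sqrt: ((x - 6) - 6) + 5 = 7 or -7.
Step 2. [((x - 6) - 6) + 5 = 7 or -7] subtract 5: x sits inside (… + 5) ⇒ sub: (x - 6) - 6 = 2 or -12.
Step 3. [(x - 6) - 6 = 2 or -12] -6 is outermost — add 6 both sides. So sub: x - 6 = 8 or -6.
Step 4. [x - 6 = 8 or -6] the outer -6 inverts by adding 6. So sub: x = 14 or 0.

Answer: x ∈ {0, 14}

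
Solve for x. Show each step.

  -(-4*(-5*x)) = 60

Step 1. [-(-4*(-5*x)) = 60] LHS negated; negate both sides ⇒ neg: -4*(-5*x) = -60.
Step 2. [-4*(-5*x) = -60] -4 out front; divide by -4. So div: -5*x = 15.
Step 3. [-5*x = 15] leading coefficient -5: divide by -5. So div: x = -3.

Answer: x ∈ {-3}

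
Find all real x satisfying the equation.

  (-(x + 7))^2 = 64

Step 1. [(-(x + 7))^2 = 64] 64 ≥ 0, LHS is (·)² — take ±√. So sqrt: -(x + 7) = 8 or -8.
Step 2. [-(x + 7) = 8 or -8] flip signs both sides ⇒ neg: x + 7 = -8 or 8.
Step 3. [x + 7 = -8 or 8] 7 comes off first (subtract 7). So sub: x = -15 or 1.

Answer: x ∈ {-15, 1}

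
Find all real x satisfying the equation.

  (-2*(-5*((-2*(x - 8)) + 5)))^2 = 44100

Step 1. [(-2*(-5*((-2*(x - 8)) + 5)))^2 = 44100] LHS squared, RHS 44100 ≥ 0: apply √ (±) ⇒ sqrt: -2*(-5*((-2*(x - 8)) + 5)) = 210 or -210.
Step 2. [-2*(-5*((-2*(x - 8)) + 5)) = 210 or -210] divide by the outer -2, so div: -5*((-2*(x - 8)) + 5) = -105 or 105.
Step 3. [-5*((-2*(x - 8)) + 5) = -105 or 105] divide by the outer -5, so div: (-2*(x - 8)) + 5 = 21 or -21.
Step 4. [(-2*(x - 8)) + 5 = 21 or -21] the outer +5 inverts by subtracting 5. So sub: -2*(x - 8) = 16 or -26.
Step 5. [-2*(x - 8) = 16 or -26] -2 out front; divide by -2, so div: x - 8 = -8 or 13.
Step 6. [x - 8 = -8 or 13] 8 comes off first (add 8). So sub: x = 0 or 21.

Answer: x ∈ {0, 21}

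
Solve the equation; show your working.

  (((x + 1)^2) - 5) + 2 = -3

Step 1. [(((x + 1)^2) - 5) + 2 = -3] the outer +2 inverts by subtracting 2 ⇒ sub: ((x + 1)^2) - 5 = -5.
Step 2. [((x + 1)^2) - 5 = -5] 5 comes off first (add 5) ⇒ sub: (x + 1)^2 = 0.
Step 3. [(x + 1)^2 = 0] √ both sides: 0 ≥ 0 gives two branches, so sqrt: x + 1 = 0.
Step 4. [x + 1 = 0] peel the +1: subtract 1 from each side ⇒ sub: x = -1.

Answer: x ∈ {-1}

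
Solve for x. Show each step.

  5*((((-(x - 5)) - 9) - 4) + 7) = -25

Step 1. [5*((((-(x - 5)) - 9) - 4) + 7) = -25] divide by the outer 5 ⇒ div: (((-(x - 5)) - 9) - 4) + 7 = -5.
Step 2. [(((-(x - 5)) - 9) - 4) + 7 = -5] the outer +7 inverts by subtracting 7 ⇒ sub: ((-(x - 5)) - 9) - 4 = -12.
Step 3. [((-(x - 5)) - 9) - 4 = -12] the outer -4 inverts by adding 4, so sub: (-(x - 5)) - 9 = -8.
Step 4. [(-(x - 5)) - 9 = -8] peel the -9: add 9 from each side. So sub: -(x - 5) = 1.
Step 5. [-(x - 5) = 1] leading − — multiply by −1, so neg: x - 5 = -1.
Step 6. [x - 5 = -1] peel the -5: add 5 from each side. So sub: x = 4.

Answer: x ∈ {4}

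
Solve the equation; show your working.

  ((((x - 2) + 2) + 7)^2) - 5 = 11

Step 1. [((((x - 2) + 2) + 7)^2) - 5 = 11] 5 comes off first (add 5) ⇒ sub: (((x - 2) + 2) + 7)^2 = 16.
Step 2. [(((x - 2) + 2) + 7)^2 = 16] √ both sides: 16 ≥ 0 gives two branches, so sqrt: ((x - 2) + 2) + 7 = 4 or -4.
Step 3. [((x - 2) + 2) + 7 = 4 or -4] subtract 7: x sits inside (… + 7), so sub: (x - 2) + 2 = -3 or -11.
Step 4. [(x - 2) + 2 = -3 or -11] subtract 2: x sits inside (… + 2). So sub: x - 2 = -5 or -13.
Step 5. [x - 2 = -5 or -13] -2 is outermost — add 2 both sides. So sub: x = -3 or -11.

Answer: x ∈ {-11, -3}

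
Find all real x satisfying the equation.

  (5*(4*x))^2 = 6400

Step 1. [(5*(4*x))^2 = 6400] 6400 ≥ 0, LHS is (·)² — take ±√. So sqrt: 5*(4*x) = 80 or -80.
Step 2. [5*(4*x) = 80 or -80] 5·(inner) — divide through by 5. So div: 4*x = 16 or -16.
Step 3. [4*x = 16 or -16] 4 out front; divide by 4, so div: x = 4 or -4.

Answer: x ∈ {-4, 4}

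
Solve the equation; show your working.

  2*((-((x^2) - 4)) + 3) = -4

Step 1. [2*((-((x^2) - 4)) + 3) = -4] 2 out front; divide by 2 ⇒ div: (-((x^2) - 4)) + 3 = -2.
Step 2. [(-((x^2) - 4)) + 3 = -2] +3 is outermost — subtract 3 both sides ⇒ sub: -((x^2) - 4) = -5.
Step 3. [-((x^2) - 4) = -5] leading − — multiply by −1. So neg: (x^2) - 4 = 5.
Step 4. [(x^2) - 4 = 5] peel the -4: add 4 from each side ⇒ sub: x^2 = 9.
Step 5. [x^2 = 9] LHS squared, RHS 9 ≥ 0: apply √ (±) ⇒ sqrt: x = 3 or -3.

Answer: x ∈ {-3, 3}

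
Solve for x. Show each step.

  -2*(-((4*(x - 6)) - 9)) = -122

Step 1. [-2*(-((4*(x - 6)) - 9)) = -122] -2·(inner) — divide through by -2 ⇒ div: -((4*(x - 6)) - 9) = 61.
Step 2. [-((4*(x - 6)) - 9) = 61] flip signs both sides, so neg: (4*(x - 6)) - 9 = -61.
Step 3. [(4*(x - 6)) - 9 = -61] the outer -9 inverts by adding 9, so sub: 4*(x - 6) = -52.
Step 4. [4*(x - 6) = -52] LHS = 4·(…); ÷4 both sides, so div: x - 6 = -13.
Step 5. [x - 6 = -13] peel the -6: add 6 from each side ⇒ sub: x = -7.

Answer: x ∈ {-7}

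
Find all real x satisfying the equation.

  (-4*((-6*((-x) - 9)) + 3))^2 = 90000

Step 1. [(-4*((-6*((-x) - 9)) + 3))^2 = 90000] LHS squared, RHS 90000 ≥ 0: apply √ (±). So sqrt: -4*((-6*((-x) - 9)) + 3) = 300 or -300.
Step 2. [-4*((-6*((-x) - 9)) + 3) = 300 or -300] LHS = -4·(…); ÷-4 both sides. So div: (-6*((-x) - 9)) + 3 = -75 or 75.
Step 3. [(-6*((-x) - 9)) + 3 = -75 or 75] the outer +3 inverts by subtracting 3. So sub: -6*((-x) - 9) = -78 or 72.
Step 4. [-6*((-x) - 9) = -78 or 72] leading coefficient -6: divide by -6. So div: (-x) - 9 = 13 or -12.
Step 5. [(-x) - 9 = 13 or -12] -9 is outermost — add 9 both sides, so sub: -x = 22 or -3.
Step 6. [-x = 22 or -3] flip signs both sides ⇒ neg: x = -22 or 3.

Answer: x ∈ {-22, 3}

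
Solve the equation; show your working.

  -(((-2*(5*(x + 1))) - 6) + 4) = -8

Step 1. [-(((-2*(5*(x + 1))) - 6) + 4) = -8] flip signs both sides. So neg: ((-2*(5*(x + 1))) - 6) + 4 = 8.
Step 2. [((-2*(5*(x + 1))) - 6) + 4 = 8] the outer +4 inverts by subtracting 4 ⇒ sub: (-2*(5*(x + 1))) - 6 = 4.
Step 3. [(-2*(5*(x + 1))) - 6 = 4] peel the -6: add 6 from each side, so sub: -2*(5*(x + 1)) = 10.
Step 4. [-2*(5*(x + 1)) = 10] -2·(inner) — divide through by -2, so div: 5*(x + 1) = -5.
Step 5. [5*(x + 1) = -5] LHS = 5·(…); ÷5 both sides. So div: x + 1 = -1.
Step 6. [x + 1 = -1] +1 is outermost — subtract 1 both sides ⇒ sub: x = -2.

Answer: x ∈ {-2}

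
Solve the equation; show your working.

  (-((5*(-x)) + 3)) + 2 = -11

Step 1. [(-((5*(-x)) + 3)) + 2 = -11] subtract 2: x sits inside (… + 2). So sub: -((5*(-x)) + 3) = -13.
Step 2. [-((5*(-x)) + 3) = -13] flip signs both sides ⇒ neg: (5*(-x)) + 3 = 13.
Step 3. [(5*(-x)) + 3 = 13] the outer +3 inverts by subtracting 3 ⇒ sub: 5*(-x) = 10.
Step 4. [5*(-x) = 10] 5 out front; divide by 5, so div: -x = 2.
Step 5. [-x = 2] LHS negated; negate both sides, so neg: x = -2.

Answer: x ∈ {-2}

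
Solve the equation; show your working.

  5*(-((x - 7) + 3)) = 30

Step 1. [5*(-((x - 7) + 3)) = 30] 5 out front; divide by 5 ⇒ div: -((x - 7) + 3) = 6.
Step 2. [-((x - 7) + 3) = 6] LHS negated; negate both sides. So neg: (x - 7) + 3 = -6.
Step 3. [(x - 7) + 3 = -6] peel the +3: subtract 3 from each side. So sub: x - 7 = -9.
Step 4. [x - 7 = -9] -7 is outermost — add 7 both sides ⇒ sub: x = -2.

Answer: x ∈ {-2}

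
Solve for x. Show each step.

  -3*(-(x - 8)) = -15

Step 1. [-3*(-(x - 8)) = -15] leading coefficient -3: divide by -3 ⇒ div: -(x - 8) = 5.
Step 2. [-(x - 8) = 5] LHS negated; negate both sides, so neg: x - 8 = -5.
Step 3. [x - 8 = -5] 8 comes off first (add 8) ⇒ sub: x = 3.

Answer: x ∈ {3}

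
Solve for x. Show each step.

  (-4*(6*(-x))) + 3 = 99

Step 1. [(-4*(6*(-x))) + 3 = 99] +3 is outermost — subtract 3 both sides, so sub: -4*(6*(-x)) = 96.
Step 2. [-4*(6*(-x)) = 96] LHS = -4·(…); ÷-4 both sides ⇒ div: 6*(-x) = -24.
Step 3. [6*(-x) = -24] 6 out front; divide by 6, so div: -x = -4.
Step 4. [-x = -4] flip signs both sides, so neg: x = 4.

Answer: x ∈ {4}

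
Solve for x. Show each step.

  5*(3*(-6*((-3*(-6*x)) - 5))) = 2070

Step 1. [5*(3*(-6*((-3*(-6*x)) - 5))) = 2070] LHS = 5·(…); ÷5 both sides, so div: 3*(-6*((-3*(-6*x)) - 5)) = 414.
Step 2. [3*(-6*((-3*(-6*x)) - 5)) = 414] 3 out front; divide by 3. So div: -6*((-3*(-6*x)) - 5) = 138.
Step 3. [-6*((-3*(-6*x)) - 5) = 138] -6·(inner) — divide through by -6. So div: (-3*(-6*x)) - 5 = -23.
Step 4. [(-3*(-6*x)) - 5 = -23] add 5: x sits inside (… - 5). So sub: -3*(-6*x) = -18.
Step 5. [-3*(-6*x) = -18] LHS = -3·(…); ÷-3 both sides ⇒ div: -6*x = 6.
Step 6. [-6*x = 6] leading coefficient -6: divide by -6, so div: x = -1.

Answer: x ∈ {-1}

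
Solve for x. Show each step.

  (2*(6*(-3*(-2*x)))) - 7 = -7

Step 1. [(2*(6*(-3*(-2*x)))) - 7 = -7] the outer -7 inverts by adding 7. So sub: 2*(6*(-3*(-2*x))) = 0.
Step 2. [2*(6*(-3*(-2*x))) = 0] 2 out front; divide by 2. So div: 6*(-3*(-2*x)) = 0.
Step 3. [6*(-3*(-2*x)) = 0] leading coefficient 6: divide by 6 ⇒ div: -3*(-2*x) = 0.
Step 4. [-3*(-2*x) = 0] -3 out front; divide by -3. So div: -2*x = 0.
Step 5. [-2*x = 0] -2 out front; divide by -2. So div: x = 0.

Answer: x ∈ {0}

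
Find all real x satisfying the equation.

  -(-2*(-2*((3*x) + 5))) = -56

Step 1. [-(-2*(-2*((3*x) + 5))) = -56] flip signs both sides, so neg: -2*(-2*((3*x) + 5)) = 56.
Step 2. [-2*(-2*((3*x) + 5)) = 56] divide by the outer -2. So div: -2*((3*x) + 5) = -28.
Step 3. [-2*((3*x) + 5) = -28] LHS = -2·(…); ÷-2 both sides ⇒ div: (3*x) + 5 = 14.
Step 4. [(3*x) + 5 = 14] +5 is outermost — subtract 5 both sides ⇒ sub: 3*x = 9.
Step 5. [3*x = 9] leading coefficient 3: divide by 3, so div: x = 3.

Answer: x ∈ {3}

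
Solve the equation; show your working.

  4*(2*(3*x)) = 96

Step 1. [4*(2*(3*x)) = 96] leading coefficient 4: divide by 4 ⇒ div: 2*(3*x) = 24.
Step 2. [2*(3*x) = 24] 2 out front; divide by 2 ⇒ div: 3*x = 12.
Step 3. [3*x = 12] 3 out front; divide by 3. So div: x = 4.

Answer: x ∈ {4}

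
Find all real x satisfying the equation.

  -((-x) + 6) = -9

Step 1. [-((-x) + 6) = -9] LHS negated; negate both sides, so neg: (-x) + 6 = 9.
Step 2. [(-x) + 6 = 9] +6 is outermost — subtract 6 both sides, so sub: -x = 3.
Step 3. [-x = 3] flip signs both sides ⇒ neg: x = -3.

Answer: x ∈ {-3}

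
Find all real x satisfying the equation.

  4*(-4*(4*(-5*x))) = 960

Step 1. [4*(-4*(4*(-5*x))) = 960] 4·(inner) — divide through by 4 ⇒ div: -4*(4*(-5*x)) = 240.
Step 2. [-4*(4*(-5*x)) = 240] divide by the outer -4 ⇒ div: 4*(-5*x) = -60.
Step 3. [4*(-5*x) = -60] 4 out front; divide by 4. So div: -5*x = -15.
Step 4. [-5*x = -15] LHS = -5·(…); ÷-5 both sides ⇒ div: x = 3.

Answer: x ∈ {3}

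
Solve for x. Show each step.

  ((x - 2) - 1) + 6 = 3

Step 1. [((x - 2) - 1) + 6 = 3] +6 is outermost — subtract 6 both sides, so sub: (x - 2) - 1 = -3.
Step 2. [(x - 2) - 1 = -3] -1 is outermost — add 1 both sides. So sub: x - 2 = -2.
Step 3. [x - 2 = -2] peel the -2: add 2 from each side, so sub: x = 0.

Answer: x ∈ {0}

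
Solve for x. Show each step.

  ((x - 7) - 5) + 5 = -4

Step 1. [((x - 7) - 5) + 5 = -4] 5 comes off first (subtract 5) ⇒ sub: (x - 7) - 5 = -9.
Step 2. [(x - 7) - 5 = -9] the outer -5 inverts by adding 5. So sub: x - 7 = -4.
Step 3. [x - 7 = -4] -7 is outermost — add 7 both sides, so sub: x = 3.

Answer: x ∈ {3}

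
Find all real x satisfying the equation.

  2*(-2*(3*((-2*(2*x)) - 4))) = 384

Step 1. [2*(-2*(3*((-2*(2*x)) - 4))) = 384] 2·(inner) — divide through by 2 ⇒ div: -2*(3*((-2*(2*x)) - 4)) = 192.
Step 2. [-2*(3*((-2*(2*x)) - 4)) = 192] -2·(inner) — divide through by -2, so div: 3*((-2*(2*x)) - 4) = -96.
Step 3. [3*((-2*(2*x)) - 4) = -96] LHS = 3·(…); ÷3 both sides, so div: (-2*(2*x)) - 4 = -32.
Step 4. [(-2*(2*x)) - 4 = -32] 4 comes off first (add 4). So sub: -2*(2*x) = -28.
Step 5. [-2*(2*x) = -28] -2 out front; divide by -2. So div: 2*x = 14.
Step 6. [2*x = 14] LHS = 2·(…); ÷2 both sides ⇒ div: x = 7.

Answer: x ∈ {7}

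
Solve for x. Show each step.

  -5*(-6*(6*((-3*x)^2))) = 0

Step 1. [-5*(-6*(6*((-3*x)^2))) = 0] leading coefficient -5: divide by -5, so div: -6*(6*((-3*x)^2)) = 0.
Step 2. [-6*(6*((-3*x)^2)) = 0] -6 out front; divide by -6 ⇒ div: 6*((-3*x)^2) = 0.
Step 3. [6*((-3*x)^2) = 0] 6 out front; divide by 6. So div: (-3*x)^2 = 0.
Step 4. [(-3*x)^2 = 0] 0 ≥ 0, LHS is (·)² — take ±√ ⇒ sqrt: -3*x = 0.
Step 5. [-3*x = 0] divide by the outer -3, so div: x = 0.

Answer: x ∈ {0}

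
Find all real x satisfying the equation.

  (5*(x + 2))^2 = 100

Step 1. [(5*(x + 2))^2 = 100] 100 ≥ 0, LHS is (·)² — take ±√. So sqrt: 5*(x + 2) = 10 or -10.
Step 2. [5*(x + 2) = 10 or -10] LHS = 5·(…); ÷5 both sides. So div: x + 2 = 2 or -2.
Step 3. [x + 2 = 2 or -2] 2 comes off first (subtract 2) ⇒ sub: x = 0 or -4.

Answer: x ∈ {-4, 0}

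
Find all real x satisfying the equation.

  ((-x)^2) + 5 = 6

Step 1. [((-x)^2) + 5 = 6] the outer +5 inverts by subtracting 5. So sub: (-x)^2 = 1.
Step 2. [(-x)^2 = 1] LHS squared, RHS 1 ≥ 0: apply √ (±), so sqrt: -x = 1 or -1.
Step 3. [-x = 1 or -1] flip signs both sides. So neg: x = -1 or 1.

Answer: x ∈ {-1, 1}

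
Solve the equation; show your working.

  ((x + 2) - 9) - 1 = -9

Step 1. [((x + 2) - 9) - 1 = -9] 1 comes off first (add 1) ⇒ sub: (x + 2) - 9 = -8.
Step 2. [(x + 2) - 9 = -8] add 9: x sits inside (… - 9) ⇒ sub: x + 2 = 1.
Step 3. [x + 2 = 1] +2 is outermost — subtract 2 both sides, so sub: x = -1.

Answer: x ∈ {-1}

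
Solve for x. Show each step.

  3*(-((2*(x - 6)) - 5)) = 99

Step 1. [3*(-((2*(x - 6)) - 5)) = 99] leading coefficient 3: divide by 3. So div: -((2*(x - 6)) - 5) = 33.
Step 2. [-((2*(x - 6)) - 5) = 33] flip signs both sides ⇒ neg: (2*(x - 6)) - 5 = -33.
Step 3. [(2*(x - 6)) - 5 = -33] the outer -5 inverts by adding 5, so sub: 2*(x - 6) = -28.
Step 4. [2*(x - 6) = -28] 2 out front; divide by 2. So div: x - 6 = -14.
Step 5. [x - 6 = -14] peel the -6: add 6 from each side. So sub: x = -8.

Answer: x ∈ {-8}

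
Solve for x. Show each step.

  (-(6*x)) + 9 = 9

Step 1. [(-(6*x)) + 9 = 9] subtract 9: x sits inside (… + 9). So sub: -(6*x) = 0.
Step 2. [-(6*x) = 0] flip signs both sides, so neg: 6*x = 0.
Step 3. [6*x = 0] divide by the outer 6, so div: x = 0.

Answer: x ∈ {0}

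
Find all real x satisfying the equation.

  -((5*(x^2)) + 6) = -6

Step 1. [-((5*(x^2)) + 6) = -6] LHS negated; negate both sides, so neg: (5*(x^2)) + 6 = 6.
Step 2. [(5*(x^2)) + 6 = 6] subtract 6: x sits inside (… + 6), so sub: 5*(x^2) = 0.
Step 3. [5*(x^2) = 0] divide by the outer 5 ⇒ div: x^2 = 0.
Step 4. [x^2 = 0] LHS squared, RHS 0 ≥ 0: apply √ (±), so sqrt: x = 0.

Answer: x ∈ {0}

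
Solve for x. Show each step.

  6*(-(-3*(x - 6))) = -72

Step 1. [6*(-(-3*(x - 6))) = -72] leading coefficient 6: divide by 6, so div: -(-3*(x - 6)) = -12.
Step 2. [-(-3*(x - 6)) = -12] LHS negated; negate both sides ⇒ neg: -3*(x - 6) = 12.
Step 3. [-3*(x - 6) = 12] divide by the outer -3, so div: x - 6 = -4.
Step 4. [x - 6 = -4] add 6: x sits inside (… - 6). So sub: x = 2.

Answer: x ∈ {2}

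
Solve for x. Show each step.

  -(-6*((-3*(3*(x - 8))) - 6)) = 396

Step 1. [-(-6*((-3*(3*(x - 8))) - 6)) = 396] flip signs both sides. So neg: -6*((-3*(3*(x - 8))) - 6) = -396.
Step 2. [-6*((-3*(3*(x - 8))) - 6) = -396] leading coefficient -6: divide by -6, so div: (-3*(3*(x - 8))) - 6 = 66.
Step 3. [(-3*(3*(x - 8))) - 6 = 66] add 6: x sits inside (… - 6), so sub: -3*(3*(x - 8)) = 72.
Step 4. [-3*(3*(x - 8)) = 72] LHS = -3·(…); ÷-3 both sides. So div: 3*(x - 8) = -24.
Step 5. [3*(x - 8) = -24] divide by the outer 3, so div: x - 8 = -8.
Step 6. [x - 8 = -8] peel the -8: add 8 from each side ⇒ sub: x = 0.

Answer: x ∈ {0}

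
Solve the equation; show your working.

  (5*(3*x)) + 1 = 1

Step 1. [(5*(3*x)) + 1 = 1] 1 comes off first (subtract 1). So sub: 5*(3*x) = 0.
Step 2. [5*(3*x) = 0] LHS = 5·(…); ÷5 both sides, so div: 3*x = 0.
Step 3. [3*x = 0] 3 out front; divide by 3. So div: x = 0.

Answer: x ∈ {0}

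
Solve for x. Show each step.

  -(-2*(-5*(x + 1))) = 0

Step 1. [-(-2*(-5*(x + 1))) = 0] flip signs both sides. So neg: -2*(-5*(x + 1)) = 0.
Step 2. [-2*(-5*(x + 1)) = 0] LHS = -2·(…); ÷-2 both sides, so div: -5*(x + 1) = 0.
Step 3. [-5*(x + 1) = 0] -5·(inner) — divide through by -5, so div: x + 1 = 0.
Step 4. [x + 1 = 0] peel the +1: subtract 1 from each side ⇒ sub: x = -1.

Answer: x ∈ {-1}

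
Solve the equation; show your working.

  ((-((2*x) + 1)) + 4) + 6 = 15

Step 1. [((-((2*x) + 1)) + 4) + 6 = 15] the outer +6 inverts by subtracting 6 ⇒ sub: (-((2*x) + 1)) + 4 = 9.
Step 2. [(-((2*x) + 1)) + 4 = 9] +4 is outermost — subtract 4 both sides. So sub: -((2*x) + 1) = 5.
Step 3. [-((2*x) + 1) = 5] leading − — multiply by −1. So neg: (2*x) + 1 = -5.
Step 4. [(2*x) + 1 = -5] 1 comes off first (subtract 1) ⇒ sub: 2*x = -6.
Step 5. [2*x = -6] LHS = 2·(…); ÷2 both sides, so div: x = -3.

Answer: x ∈ {-3}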